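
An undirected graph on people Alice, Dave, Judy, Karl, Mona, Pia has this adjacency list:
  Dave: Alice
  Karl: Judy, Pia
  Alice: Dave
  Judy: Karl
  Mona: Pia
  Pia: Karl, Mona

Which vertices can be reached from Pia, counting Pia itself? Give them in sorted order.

Start at Pia.
Its neighbours: Karl, Mona.
Then their neighbours: Judy.
Nothing further is reachable.

Judy, Karl, Mona, Pia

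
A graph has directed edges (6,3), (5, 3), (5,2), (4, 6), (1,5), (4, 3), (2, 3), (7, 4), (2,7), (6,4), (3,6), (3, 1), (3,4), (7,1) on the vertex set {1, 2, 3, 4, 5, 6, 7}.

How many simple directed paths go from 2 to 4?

2→3→4
2→3→6→4
2→7→1→5→3→4
2→7→1→5→3→6→4
2→7→4

5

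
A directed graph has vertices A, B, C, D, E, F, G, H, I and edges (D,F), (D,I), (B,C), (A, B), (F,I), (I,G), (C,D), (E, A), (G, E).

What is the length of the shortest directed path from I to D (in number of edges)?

6

Distance 0: I.
Distance 1: G.
Distance 2: E.
Distance 3: A.
Distance 4: B.
Distance 5: C.
Distance 6: D — contains D.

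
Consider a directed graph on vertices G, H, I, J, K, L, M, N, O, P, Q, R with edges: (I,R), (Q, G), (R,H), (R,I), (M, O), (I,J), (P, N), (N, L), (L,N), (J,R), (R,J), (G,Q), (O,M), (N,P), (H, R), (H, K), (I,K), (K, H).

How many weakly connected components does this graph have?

From G: component {G, Q}.
From H: component {H, I, J, K, R}.
From L: component {L, N, P}.
From M: component {M, O}.
That's 4 components.

4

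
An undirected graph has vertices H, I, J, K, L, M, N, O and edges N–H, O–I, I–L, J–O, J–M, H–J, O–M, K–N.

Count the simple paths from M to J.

2

M–J
M–O–J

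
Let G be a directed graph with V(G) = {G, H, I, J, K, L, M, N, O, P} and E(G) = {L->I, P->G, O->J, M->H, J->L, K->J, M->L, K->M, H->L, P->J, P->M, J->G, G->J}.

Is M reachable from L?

No

Explore from L.
Distance 1: reach I.
The search from L is exhausted; no directed path reaches M.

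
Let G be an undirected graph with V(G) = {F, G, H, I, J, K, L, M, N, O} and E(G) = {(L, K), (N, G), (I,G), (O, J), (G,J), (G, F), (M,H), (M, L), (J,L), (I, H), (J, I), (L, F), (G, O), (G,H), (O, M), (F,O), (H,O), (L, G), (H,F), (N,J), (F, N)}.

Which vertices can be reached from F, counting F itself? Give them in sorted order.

Start at F.
Its neighbours: G, H, L, N, O.
Then their neighbours: I, J, K, M.
Every vertex is now reached.

F, G, H, I, J, K, L, M, N, O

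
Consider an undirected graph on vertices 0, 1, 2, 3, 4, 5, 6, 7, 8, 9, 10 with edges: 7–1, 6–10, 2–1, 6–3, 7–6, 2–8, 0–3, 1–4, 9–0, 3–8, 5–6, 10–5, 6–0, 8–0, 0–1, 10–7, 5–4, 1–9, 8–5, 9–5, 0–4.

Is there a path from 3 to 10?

Yes

Explore from 3.
Distance 1: reach 0, 6, 8.
Distance 2: reach 1, 2, 4, 5, 7, 9, 10.
Found 10.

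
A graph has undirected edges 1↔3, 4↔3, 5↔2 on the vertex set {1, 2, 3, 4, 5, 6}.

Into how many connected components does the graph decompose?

From 1: component {1, 3, 4}.
From 2: component {2, 5}.
From 6: component {6}.
That's 3 components.

3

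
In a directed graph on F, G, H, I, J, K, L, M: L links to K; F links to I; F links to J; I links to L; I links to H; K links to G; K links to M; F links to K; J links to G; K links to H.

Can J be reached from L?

Explore from L.
Distance 1: reach K.
Distance 2: reach G, H, M.
The search from L is exhausted; no directed path reaches J.

No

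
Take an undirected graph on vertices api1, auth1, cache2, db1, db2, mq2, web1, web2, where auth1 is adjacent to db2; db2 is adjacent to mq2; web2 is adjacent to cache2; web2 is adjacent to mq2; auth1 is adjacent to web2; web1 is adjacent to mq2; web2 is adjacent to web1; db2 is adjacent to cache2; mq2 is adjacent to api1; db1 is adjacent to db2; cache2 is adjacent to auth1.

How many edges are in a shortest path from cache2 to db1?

Distance 0: cache2.
Distance 1: auth1, db2, web2.
Distance 2: db1, mq2, web1 — contains db1.

2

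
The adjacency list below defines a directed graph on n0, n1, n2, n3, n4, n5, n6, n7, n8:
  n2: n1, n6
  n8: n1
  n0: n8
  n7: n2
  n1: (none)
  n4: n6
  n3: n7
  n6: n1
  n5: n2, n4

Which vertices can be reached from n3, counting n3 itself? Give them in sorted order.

n1, n2, n3, n6, n7

Start at n3.
Its neighbours: n7.
Then their neighbours: n2.
Then next layer: n1, n6.
Nothing further is reachable.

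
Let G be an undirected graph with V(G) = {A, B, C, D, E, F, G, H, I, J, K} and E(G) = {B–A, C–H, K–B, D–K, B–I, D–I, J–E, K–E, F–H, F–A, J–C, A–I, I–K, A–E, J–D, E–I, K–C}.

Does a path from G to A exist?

No

G has no edges, so nothing is reachable from it.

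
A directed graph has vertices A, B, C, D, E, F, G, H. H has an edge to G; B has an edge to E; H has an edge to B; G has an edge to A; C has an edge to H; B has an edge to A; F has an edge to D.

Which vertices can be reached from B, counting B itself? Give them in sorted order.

Start at B.
Its neighbours: A, E.
Nothing further is reachable.

A, B, E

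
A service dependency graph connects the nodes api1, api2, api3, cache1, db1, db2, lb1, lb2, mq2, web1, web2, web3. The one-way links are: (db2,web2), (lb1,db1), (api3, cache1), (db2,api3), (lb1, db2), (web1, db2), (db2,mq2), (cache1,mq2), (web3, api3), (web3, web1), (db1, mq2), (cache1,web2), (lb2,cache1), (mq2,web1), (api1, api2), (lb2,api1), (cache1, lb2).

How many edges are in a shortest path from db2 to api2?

Distance 0: db2.
Distance 1: api3, mq2, web2.
Distance 2: cache1, web1.
Distance 3: lb2.
Distance 4: api1.
Distance 5: api2 — contains api2.

5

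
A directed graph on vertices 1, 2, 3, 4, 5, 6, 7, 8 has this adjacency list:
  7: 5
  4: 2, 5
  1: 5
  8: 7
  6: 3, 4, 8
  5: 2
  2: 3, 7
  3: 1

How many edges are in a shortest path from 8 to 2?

3

Distance 0: 8.
Distance 1: 7.
Distance 2: 5.
Distance 3: 2 — contains 2.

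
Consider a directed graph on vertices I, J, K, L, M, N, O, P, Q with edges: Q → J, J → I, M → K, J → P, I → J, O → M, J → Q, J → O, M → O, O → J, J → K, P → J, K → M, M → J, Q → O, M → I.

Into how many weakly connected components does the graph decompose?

From I: component {I, J, K, M, O, P, Q}.
From L: component {L}.
From N: component {N}.
That's 3 components.

3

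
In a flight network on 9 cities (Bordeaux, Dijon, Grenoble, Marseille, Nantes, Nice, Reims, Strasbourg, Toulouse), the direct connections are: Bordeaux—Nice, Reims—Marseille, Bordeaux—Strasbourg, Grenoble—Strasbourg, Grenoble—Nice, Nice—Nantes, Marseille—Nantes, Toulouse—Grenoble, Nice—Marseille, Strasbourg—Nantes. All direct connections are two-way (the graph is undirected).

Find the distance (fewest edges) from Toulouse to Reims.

4

Distance 0: Toulouse.
Distance 1: Grenoble.
Distance 2: Nice, Strasbourg.
Distance 3: Bordeaux, Marseille, Nantes.
Distance 4: Reims — contains Reims.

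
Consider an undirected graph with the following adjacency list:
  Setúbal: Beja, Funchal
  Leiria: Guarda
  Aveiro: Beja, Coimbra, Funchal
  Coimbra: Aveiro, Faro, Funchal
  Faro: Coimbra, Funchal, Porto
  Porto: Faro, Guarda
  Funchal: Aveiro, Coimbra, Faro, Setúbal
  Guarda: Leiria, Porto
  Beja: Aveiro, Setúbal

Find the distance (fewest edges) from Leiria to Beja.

Distance 0: Leiria.
Distance 1: Guarda.
Distance 2: Porto.
Distance 3: Faro.
Distance 4: Coimbra, Funchal.
Distance 5: Aveiro, Setúbal.
Distance 6: Beja — contains Beja.

6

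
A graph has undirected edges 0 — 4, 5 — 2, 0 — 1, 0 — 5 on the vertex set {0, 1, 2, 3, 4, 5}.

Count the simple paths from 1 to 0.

1

1–0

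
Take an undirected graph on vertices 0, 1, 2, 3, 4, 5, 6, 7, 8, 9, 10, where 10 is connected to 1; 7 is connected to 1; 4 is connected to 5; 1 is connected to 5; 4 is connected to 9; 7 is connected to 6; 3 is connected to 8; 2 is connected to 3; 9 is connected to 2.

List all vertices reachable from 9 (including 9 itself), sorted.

Start at 9.
Its neighbours: 2, 4.
Then their neighbours: 3, 5.
Then next layer: 1, 8.
Then next layer: 7, 10.
Then next layer: 6.
Nothing further is reachable.

1, 2, 3, 4, 5, 6, 7, 8, 9, 10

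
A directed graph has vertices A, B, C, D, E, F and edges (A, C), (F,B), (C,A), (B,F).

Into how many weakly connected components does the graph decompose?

4

From A: component {A, C}.
From B: component {B, F}.
From D: component {D}.
From E: component {E}.
That's 4 components.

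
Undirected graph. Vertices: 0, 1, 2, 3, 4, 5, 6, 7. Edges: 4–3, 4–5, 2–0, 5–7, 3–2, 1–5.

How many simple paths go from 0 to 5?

0–2–3–4–5

1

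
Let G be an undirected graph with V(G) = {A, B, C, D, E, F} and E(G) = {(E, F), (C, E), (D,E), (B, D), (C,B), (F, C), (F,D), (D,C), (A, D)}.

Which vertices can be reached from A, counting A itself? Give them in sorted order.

A, B, C, D, E, F

Start at A.
Its neighbours: D.
Then their neighbours: B, C, E, F.
Every vertex is now reached.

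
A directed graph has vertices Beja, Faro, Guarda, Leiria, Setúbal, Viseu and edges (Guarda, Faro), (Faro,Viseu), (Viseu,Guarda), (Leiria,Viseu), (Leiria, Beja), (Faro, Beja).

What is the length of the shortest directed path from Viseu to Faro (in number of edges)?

Distance 0: Viseu.
Distance 1: Guarda.
Distance 2: Faro — contains Faro.

2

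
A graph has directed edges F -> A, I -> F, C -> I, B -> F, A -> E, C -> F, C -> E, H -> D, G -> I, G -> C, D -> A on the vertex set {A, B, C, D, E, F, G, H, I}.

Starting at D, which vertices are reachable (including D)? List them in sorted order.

A, D, E

Start at D.
Its neighbours: A.
Then their neighbours: E.
Nothing further is reachable.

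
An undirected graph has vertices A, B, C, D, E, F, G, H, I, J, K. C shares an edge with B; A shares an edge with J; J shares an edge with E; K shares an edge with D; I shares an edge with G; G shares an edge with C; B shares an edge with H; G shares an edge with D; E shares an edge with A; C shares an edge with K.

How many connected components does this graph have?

From A: component {A, E, J}.
From B: component {B, C, D, G, H, I, K}.
From F: component {F}.
That's 3 components.

3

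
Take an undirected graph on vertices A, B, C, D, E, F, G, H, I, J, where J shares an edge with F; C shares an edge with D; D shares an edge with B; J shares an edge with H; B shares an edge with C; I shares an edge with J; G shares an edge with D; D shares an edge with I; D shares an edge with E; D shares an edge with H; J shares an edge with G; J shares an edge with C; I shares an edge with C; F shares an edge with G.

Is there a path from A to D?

A has no edges, so nothing is reachable from it.

No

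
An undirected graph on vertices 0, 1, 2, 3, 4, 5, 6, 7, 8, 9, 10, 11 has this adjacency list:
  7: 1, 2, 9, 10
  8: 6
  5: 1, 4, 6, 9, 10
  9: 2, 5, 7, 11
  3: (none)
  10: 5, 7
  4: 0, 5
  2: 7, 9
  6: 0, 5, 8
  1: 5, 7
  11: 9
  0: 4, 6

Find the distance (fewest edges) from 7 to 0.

Distance 0: 7.
Distance 1: 1, 2, 9, 10.
Distance 2: 5, 11.
Distance 3: 4, 6.
Distance 4: 0, 8 — contains 0.

4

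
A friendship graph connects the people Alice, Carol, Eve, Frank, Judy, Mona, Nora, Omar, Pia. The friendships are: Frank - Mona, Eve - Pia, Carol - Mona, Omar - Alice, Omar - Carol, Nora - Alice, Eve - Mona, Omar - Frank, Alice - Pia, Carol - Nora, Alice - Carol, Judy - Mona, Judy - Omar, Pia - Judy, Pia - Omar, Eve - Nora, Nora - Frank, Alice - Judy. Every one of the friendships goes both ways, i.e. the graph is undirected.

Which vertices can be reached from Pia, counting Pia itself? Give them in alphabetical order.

Start at Pia.
Its neighbours: Alice, Eve, Judy, Omar.
Then their neighbours: Carol, Frank, Mona, Nora.
Every vertex is now reached.

Alice, Carol, Eve, Frank, Judy, Mona, Nora, Omar, Pia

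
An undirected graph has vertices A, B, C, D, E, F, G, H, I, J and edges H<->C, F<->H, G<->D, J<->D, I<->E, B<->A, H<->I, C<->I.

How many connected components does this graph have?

3

From A: component {A, B}.
From C: component {C, E, F, H, I}.
From D: component {D, G, J}.
That's 3 components.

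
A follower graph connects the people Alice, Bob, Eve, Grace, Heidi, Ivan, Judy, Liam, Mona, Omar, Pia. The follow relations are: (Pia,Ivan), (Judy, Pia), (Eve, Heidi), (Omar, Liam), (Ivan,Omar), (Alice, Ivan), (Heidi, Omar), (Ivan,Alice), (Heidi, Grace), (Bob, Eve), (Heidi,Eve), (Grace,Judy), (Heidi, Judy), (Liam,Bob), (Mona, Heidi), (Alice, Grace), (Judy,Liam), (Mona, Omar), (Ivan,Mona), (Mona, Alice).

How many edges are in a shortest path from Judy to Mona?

Distance 0: Judy.
Distance 1: Liam, Pia.
Distance 2: Bob, Ivan.
Distance 3: Alice, Eve, Mona, Omar — contains Mona.

3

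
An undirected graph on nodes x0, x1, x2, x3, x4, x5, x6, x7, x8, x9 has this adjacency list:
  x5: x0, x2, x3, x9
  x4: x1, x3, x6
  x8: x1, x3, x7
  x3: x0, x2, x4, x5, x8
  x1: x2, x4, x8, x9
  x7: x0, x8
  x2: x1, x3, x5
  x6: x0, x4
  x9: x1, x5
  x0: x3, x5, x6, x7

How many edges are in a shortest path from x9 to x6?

Distance 0: x9.
Distance 1: x1, x5.
Distance 2: x0, x2, x3, x4, x8.
Distance 3: x6, x7 — contains x6.

3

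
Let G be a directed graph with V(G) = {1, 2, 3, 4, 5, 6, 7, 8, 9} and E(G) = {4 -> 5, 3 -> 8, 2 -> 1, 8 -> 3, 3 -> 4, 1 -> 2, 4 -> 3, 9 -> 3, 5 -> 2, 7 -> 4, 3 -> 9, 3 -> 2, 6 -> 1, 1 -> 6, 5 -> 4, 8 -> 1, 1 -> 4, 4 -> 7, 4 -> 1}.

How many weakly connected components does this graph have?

From 1: component {1, 2, 3, 4, 5, 6, 7, 8, 9}.
That's 1 component.

1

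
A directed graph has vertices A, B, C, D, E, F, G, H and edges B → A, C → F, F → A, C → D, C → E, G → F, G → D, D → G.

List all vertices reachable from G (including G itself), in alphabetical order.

Start at G.
Its neighbours: D, F.
Then their neighbours: A.
Nothing further is reachable.

A, D, F, G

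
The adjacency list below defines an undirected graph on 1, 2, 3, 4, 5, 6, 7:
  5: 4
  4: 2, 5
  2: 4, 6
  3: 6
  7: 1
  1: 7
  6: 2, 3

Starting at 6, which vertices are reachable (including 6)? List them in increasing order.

Start at 6.
Its neighbours: 2, 3.
Then their neighbours: 4.
Then next layer: 5.
Nothing further is reachable.

2, 3, 4, 5, 6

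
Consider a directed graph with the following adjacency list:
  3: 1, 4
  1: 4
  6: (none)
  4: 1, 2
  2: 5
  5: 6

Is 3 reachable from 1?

Explore from 1.
Distance 1: reach 4.
Distance 2: reach 2.
Distance 3: reach 5.
Distance 4: reach 6.
The search from 1 is exhausted; no directed path reaches 3.

No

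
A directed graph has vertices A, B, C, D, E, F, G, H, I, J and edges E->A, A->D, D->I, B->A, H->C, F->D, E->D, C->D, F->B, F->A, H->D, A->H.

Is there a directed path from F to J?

No

Explore from F.
Distance 1: reach A, B, D.
Distance 2: reach H, I.
Distance 3: reach C.
The search from F is exhausted; no directed path reaches J.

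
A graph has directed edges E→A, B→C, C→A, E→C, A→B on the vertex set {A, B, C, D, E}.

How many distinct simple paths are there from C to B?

C→A→B

1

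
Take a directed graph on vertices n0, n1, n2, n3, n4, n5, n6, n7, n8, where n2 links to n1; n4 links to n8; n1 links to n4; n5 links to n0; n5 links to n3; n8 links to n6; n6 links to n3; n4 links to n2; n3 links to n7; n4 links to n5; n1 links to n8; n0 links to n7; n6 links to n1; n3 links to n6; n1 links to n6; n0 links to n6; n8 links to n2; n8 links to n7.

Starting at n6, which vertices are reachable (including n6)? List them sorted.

n0, n1, n2, n3, n4, n5, n6, n7, n8

Start at n6.
Its neighbours: n1, n3.
Then their neighbours: n4, n7, n8.
Then next layer: n2, n5.
Then next layer: n0.
Every vertex is now reached.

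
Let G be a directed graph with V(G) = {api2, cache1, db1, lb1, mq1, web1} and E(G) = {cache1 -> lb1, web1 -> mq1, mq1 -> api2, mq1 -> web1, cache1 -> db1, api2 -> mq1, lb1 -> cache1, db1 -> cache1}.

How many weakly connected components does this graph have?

From api2: component {api2, mq1, web1}.
From cache1: component {cache1, db1, lb1}.
That's 2 components.

2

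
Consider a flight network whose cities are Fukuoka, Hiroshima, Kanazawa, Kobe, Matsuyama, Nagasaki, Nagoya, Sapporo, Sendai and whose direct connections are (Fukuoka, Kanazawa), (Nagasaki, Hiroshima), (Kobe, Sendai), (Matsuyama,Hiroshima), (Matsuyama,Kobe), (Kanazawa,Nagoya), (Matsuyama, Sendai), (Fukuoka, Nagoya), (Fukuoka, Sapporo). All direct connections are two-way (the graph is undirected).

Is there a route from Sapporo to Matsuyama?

Explore from Sapporo.
Distance 1: reach Fukuoka.
Distance 2: reach Kanazawa, Nagoya.
The search is exhausted without reaching Matsuyama; it lies in a different component.

No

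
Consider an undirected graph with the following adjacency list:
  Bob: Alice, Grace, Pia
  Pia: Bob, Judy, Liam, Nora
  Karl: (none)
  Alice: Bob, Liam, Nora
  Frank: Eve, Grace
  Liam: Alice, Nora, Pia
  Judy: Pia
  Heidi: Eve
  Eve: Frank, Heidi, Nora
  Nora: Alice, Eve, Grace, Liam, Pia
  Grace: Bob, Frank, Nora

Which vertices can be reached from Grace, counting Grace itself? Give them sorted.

Alice, Bob, Eve, Frank, Grace, Heidi, Judy, Liam, Nora, Pia

Start at Grace.
Its neighbours: Bob, Frank, Nora.
Then their neighbours: Alice, Eve, Liam, Pia.
Then next layer: Heidi, Judy.
Nothing further is reachable.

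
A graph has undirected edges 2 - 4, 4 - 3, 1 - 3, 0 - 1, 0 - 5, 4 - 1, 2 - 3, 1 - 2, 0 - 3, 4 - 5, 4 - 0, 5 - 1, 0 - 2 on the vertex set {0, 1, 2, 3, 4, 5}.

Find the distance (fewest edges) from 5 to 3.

Distance 0: 5.
Distance 1: 0, 1, 4.
Distance 2: 2, 3 — contains 3.

2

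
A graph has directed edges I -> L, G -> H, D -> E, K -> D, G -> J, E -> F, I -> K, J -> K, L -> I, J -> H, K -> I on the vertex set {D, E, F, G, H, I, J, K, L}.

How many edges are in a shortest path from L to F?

Distance 0: L.
Distance 1: I.
Distance 2: K.
Distance 3: D.
Distance 4: E.
Distance 5: F — contains F.

5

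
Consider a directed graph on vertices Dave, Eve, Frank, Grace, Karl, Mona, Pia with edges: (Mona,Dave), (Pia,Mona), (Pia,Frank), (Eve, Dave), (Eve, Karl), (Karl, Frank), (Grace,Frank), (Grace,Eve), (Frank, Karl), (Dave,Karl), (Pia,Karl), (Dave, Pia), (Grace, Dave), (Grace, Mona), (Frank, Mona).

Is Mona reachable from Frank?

Explore from Frank.
Distance 1: reach Karl, Mona.
Found Mona.

Yes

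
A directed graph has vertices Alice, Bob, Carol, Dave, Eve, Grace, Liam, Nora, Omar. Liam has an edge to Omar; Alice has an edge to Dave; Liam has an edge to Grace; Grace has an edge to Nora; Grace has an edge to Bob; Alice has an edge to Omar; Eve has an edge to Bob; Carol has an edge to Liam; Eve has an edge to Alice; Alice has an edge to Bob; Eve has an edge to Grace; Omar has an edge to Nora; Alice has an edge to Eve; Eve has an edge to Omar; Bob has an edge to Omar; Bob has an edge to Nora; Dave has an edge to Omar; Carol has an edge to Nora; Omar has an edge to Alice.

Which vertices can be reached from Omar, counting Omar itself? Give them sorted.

Start at Omar.
Its neighbours: Alice, Nora.
Then their neighbours: Bob, Dave, Eve.
Then next layer: Grace.
Nothing further is reachable.

Alice, Bob, Dave, Eve, Grace, Nora, Omar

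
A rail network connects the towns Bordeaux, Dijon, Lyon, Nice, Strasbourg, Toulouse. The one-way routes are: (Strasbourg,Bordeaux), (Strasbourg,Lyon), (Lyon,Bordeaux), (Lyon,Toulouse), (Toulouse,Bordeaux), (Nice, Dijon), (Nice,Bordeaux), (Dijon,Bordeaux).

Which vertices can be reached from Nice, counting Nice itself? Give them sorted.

Bordeaux, Dijon, Nice

Start at Nice.
Its neighbours: Bordeaux, Dijon.
Nothing further is reachable.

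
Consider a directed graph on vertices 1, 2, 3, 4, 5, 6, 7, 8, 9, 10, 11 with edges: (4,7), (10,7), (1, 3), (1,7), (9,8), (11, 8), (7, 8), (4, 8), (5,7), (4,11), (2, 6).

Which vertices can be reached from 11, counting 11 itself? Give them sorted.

Start at 11.
Its neighbours: 8.
Nothing further is reachable.

8, 11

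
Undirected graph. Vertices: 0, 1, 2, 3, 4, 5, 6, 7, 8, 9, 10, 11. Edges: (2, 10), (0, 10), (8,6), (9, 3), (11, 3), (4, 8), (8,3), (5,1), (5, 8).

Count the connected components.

3

From 0: component {0, 2, 10}.
From 1: component {1, 3, 4, 5, 6, 8, 9, 11}.
From 7: component {7}.
That's 3 components.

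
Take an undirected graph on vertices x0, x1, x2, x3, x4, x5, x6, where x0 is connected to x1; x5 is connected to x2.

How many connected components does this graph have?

From x0: component {x0, x1}.
From x2: component {x2, x5}.
From x3: component {x3}.
From x4: component {x4}.
From x6: component {x6}.
That's 5 components.

5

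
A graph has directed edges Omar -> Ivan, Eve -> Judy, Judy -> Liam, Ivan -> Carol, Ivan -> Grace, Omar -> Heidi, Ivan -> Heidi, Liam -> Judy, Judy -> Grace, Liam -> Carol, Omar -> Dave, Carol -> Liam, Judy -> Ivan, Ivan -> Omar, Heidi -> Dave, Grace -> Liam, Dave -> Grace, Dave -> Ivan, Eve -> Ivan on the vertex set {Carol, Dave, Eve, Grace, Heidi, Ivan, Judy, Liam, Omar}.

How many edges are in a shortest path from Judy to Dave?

Distance 0: Judy.
Distance 1: Grace, Ivan, Liam.
Distance 2: Carol, Heidi, Omar.
Distance 3: Dave — contains Dave.

3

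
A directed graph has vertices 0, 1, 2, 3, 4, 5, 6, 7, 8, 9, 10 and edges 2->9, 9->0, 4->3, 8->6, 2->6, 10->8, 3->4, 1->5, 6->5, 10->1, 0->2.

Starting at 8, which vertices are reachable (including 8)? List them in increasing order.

Start at 8.
Its neighbours: 6.
Then their neighbours: 5.
Nothing further is reachable.

5, 6, 8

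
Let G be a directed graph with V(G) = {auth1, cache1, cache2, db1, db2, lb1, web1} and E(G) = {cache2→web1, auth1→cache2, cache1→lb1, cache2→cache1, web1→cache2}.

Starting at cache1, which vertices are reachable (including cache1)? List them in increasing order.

cache1, lb1

Start at cache1.
Its neighbours: lb1.
Nothing further is reachable.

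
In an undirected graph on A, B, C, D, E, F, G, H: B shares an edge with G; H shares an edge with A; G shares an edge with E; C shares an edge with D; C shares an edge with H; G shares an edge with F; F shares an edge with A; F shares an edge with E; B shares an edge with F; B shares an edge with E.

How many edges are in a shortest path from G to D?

Distance 0: G.
Distance 1: B, E, F.
Distance 2: A.
Distance 3: H.
Distance 4: C.
Distance 5: D — contains D.

5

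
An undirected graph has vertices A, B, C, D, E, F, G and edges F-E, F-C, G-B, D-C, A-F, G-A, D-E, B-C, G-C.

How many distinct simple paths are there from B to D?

B–C–D
B–C–F–E–D
B–C–G–A–F–E–D
B–G–A–F–C–D
B–G–A–F–E–D
B–G–C–D
B–G–C–F–E–D

7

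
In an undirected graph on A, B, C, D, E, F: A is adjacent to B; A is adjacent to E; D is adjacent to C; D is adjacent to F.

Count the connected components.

From A: component {A, B, E}.
From C: component {C, D, F}.
That's 2 components.

2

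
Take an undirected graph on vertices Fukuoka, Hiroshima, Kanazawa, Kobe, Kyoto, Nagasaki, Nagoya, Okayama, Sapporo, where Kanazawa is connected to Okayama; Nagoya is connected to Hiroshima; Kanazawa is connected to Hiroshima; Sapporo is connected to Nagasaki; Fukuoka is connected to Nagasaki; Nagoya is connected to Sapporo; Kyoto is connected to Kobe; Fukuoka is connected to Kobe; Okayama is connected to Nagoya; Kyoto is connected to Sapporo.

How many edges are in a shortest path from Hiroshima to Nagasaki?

3

Distance 0: Hiroshima.
Distance 1: Kanazawa, Nagoya.
Distance 2: Okayama, Sapporo.
Distance 3: Kyoto, Nagasaki — contains Nagasaki.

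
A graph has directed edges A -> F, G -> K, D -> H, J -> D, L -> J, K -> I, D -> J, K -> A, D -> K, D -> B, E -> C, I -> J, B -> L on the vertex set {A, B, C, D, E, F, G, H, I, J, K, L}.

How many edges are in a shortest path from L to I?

4

Distance 0: L.
Distance 1: J.
Distance 2: D.
Distance 3: B, H, K.
Distance 4: A, I — contains I.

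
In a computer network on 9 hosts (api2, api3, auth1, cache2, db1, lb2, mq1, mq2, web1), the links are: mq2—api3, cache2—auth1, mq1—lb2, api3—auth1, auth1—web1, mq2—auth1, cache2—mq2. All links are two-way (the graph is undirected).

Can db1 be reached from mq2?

No

Explore from mq2.
Distance 1: reach api3, auth1, cache2.
Distance 2: reach web1.
The search is exhausted without reaching db1; it lies in a different component.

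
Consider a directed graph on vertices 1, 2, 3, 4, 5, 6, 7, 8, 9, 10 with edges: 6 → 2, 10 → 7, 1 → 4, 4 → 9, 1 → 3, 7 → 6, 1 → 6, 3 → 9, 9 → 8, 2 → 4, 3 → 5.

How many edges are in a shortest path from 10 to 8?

Distance 0: 10.
Distance 1: 7.
Distance 2: 6.
Distance 3: 2.
Distance 4: 4.
Distance 5: 9.
Distance 6: 8 — contains 8.

6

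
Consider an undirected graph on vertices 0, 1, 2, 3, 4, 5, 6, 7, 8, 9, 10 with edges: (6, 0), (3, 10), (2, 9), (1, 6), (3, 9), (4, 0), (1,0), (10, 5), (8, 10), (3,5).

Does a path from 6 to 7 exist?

Explore from 6.
Distance 1: reach 0, 1.
Distance 2: reach 4.
The search is exhausted without reaching 7; it lies in a different component.

No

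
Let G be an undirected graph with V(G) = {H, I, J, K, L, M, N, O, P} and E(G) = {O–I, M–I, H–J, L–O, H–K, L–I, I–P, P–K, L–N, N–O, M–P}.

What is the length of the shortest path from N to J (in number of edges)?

6

Distance 0: N.
Distance 1: L, O.
Distance 2: I.
Distance 3: M, P.
Distance 4: K.
Distance 5: H.
Distance 6: J — contains J.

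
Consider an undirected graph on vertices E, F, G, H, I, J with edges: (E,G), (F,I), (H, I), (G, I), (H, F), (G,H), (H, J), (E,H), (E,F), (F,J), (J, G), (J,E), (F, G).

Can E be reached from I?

Explore from I.
Distance 1: reach F, G, H.
Distance 2: reach E, J.
Found E.

Yes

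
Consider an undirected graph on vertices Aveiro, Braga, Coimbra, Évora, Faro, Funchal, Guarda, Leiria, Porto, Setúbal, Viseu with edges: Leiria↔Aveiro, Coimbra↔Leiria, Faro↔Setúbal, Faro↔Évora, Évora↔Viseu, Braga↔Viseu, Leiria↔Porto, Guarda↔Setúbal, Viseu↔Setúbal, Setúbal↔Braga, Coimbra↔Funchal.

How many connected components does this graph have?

2

From Aveiro: component {Aveiro, Coimbra, Funchal, Leiria, Porto}.
From Braga: component {Braga, Évora, Faro, Guarda, Setúbal, Viseu}.
That's 2 components.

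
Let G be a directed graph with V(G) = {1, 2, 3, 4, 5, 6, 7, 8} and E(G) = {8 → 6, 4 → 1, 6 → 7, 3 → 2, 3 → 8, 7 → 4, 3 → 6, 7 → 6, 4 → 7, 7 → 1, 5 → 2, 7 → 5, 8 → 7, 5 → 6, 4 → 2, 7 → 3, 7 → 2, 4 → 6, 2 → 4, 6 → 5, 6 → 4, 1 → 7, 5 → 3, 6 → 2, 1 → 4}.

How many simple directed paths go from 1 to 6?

18

1→4→6
1→4→7→3→6
1→4→7→3→8→6
1→4→7→5→3→6
1→4→7→5→3→8→6
1→4→7→5→6
1→4→7→6
1→7→2→4→6
... and 10 more.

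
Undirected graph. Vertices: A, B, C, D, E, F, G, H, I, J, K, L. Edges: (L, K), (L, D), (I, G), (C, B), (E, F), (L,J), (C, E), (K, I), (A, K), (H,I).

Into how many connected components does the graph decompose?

From A: component {A, D, G, H, I, J, K, L}.
From B: component {B, C, E, F}.
That's 2 components.

2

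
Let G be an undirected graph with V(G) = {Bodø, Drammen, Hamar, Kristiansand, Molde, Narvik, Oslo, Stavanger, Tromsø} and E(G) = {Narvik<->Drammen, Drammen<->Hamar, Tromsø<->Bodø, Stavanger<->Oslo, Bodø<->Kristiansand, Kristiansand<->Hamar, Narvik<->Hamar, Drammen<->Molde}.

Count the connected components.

2

From Bodø: component {Bodø, Drammen, Hamar, Kristiansand, Molde, Narvik, Tromsø}.
From Oslo: component {Oslo, Stavanger}.
That's 2 components.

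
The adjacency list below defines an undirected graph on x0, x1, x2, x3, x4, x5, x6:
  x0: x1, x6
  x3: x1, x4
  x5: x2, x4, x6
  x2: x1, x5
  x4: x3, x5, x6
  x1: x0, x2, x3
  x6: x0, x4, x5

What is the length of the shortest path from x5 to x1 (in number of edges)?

2

Distance 0: x5.
Distance 1: x2, x4, x6.
Distance 2: x0, x1, x3 — contains x1.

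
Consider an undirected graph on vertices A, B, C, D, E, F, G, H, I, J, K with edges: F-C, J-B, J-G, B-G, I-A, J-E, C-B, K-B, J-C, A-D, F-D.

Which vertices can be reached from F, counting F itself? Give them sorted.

A, B, C, D, E, F, G, I, J, K

Start at F.
Its neighbours: C, D.
Then their neighbours: A, B, J.
Then next layer: E, G, I, K.
Nothing further is reachable.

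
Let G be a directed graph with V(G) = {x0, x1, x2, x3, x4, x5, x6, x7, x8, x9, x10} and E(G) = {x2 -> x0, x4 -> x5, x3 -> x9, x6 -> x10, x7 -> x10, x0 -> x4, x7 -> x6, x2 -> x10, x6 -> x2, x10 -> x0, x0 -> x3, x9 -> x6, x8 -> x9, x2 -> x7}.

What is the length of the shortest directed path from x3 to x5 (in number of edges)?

6

Distance 0: x3.
Distance 1: x9.
Distance 2: x6.
Distance 3: x2, x10.
Distance 4: x0, x7.
Distance 5: x4.
Distance 6: x5 — contains x5.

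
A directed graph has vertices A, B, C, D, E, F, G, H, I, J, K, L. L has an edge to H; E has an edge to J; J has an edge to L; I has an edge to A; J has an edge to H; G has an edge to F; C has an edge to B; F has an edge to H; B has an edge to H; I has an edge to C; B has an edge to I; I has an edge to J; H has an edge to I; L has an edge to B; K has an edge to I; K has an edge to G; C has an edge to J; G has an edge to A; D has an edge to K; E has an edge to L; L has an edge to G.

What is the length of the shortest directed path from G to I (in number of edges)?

Distance 0: G.
Distance 1: A, F.
Distance 2: H.
Distance 3: I — contains I.

3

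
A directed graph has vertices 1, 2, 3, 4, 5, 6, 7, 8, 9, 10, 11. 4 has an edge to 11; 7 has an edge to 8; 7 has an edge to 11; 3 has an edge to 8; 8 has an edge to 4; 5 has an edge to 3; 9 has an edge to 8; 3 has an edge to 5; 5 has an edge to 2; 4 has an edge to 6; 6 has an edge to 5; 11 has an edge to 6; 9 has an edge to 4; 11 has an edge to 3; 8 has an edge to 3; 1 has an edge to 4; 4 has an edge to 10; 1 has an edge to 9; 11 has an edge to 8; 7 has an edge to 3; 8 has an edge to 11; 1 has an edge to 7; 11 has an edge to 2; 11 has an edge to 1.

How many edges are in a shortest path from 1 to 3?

2

Distance 0: 1.
Distance 1: 4, 7, 9.
Distance 2: 3, 6, 8, 10, 11 — contains 3.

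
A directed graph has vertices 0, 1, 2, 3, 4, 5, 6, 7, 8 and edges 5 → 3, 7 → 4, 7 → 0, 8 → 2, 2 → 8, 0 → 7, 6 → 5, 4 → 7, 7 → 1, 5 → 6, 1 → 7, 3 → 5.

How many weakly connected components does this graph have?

From 0: component {0, 1, 4, 7}.
From 2: component {2, 8}.
From 3: component {3, 5, 6}.
That's 3 components.

3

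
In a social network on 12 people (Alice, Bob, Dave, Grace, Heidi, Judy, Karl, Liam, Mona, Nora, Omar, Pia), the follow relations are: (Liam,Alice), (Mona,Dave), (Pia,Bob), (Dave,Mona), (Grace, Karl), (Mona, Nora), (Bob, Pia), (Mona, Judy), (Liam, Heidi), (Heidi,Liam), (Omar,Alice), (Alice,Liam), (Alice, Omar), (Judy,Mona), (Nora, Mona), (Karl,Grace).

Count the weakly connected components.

From Alice: component {Alice, Heidi, Liam, Omar}.
From Bob: component {Bob, Pia}.
From Dave: component {Dave, Judy, Mona, Nora}.
From Grace: component {Grace, Karl}.
That's 4 components.

4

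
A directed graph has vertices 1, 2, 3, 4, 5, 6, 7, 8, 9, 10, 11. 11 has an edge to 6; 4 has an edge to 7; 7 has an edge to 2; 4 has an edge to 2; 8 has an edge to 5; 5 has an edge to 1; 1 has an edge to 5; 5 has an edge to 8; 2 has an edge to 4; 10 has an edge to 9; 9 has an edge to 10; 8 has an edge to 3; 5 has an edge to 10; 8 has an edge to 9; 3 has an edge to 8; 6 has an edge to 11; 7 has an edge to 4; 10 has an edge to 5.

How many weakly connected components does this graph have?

From 1: component {1, 3, 5, 8, 9, 10}.
From 2: component {2, 4, 7}.
From 6: component {6, 11}.
That's 3 components.

3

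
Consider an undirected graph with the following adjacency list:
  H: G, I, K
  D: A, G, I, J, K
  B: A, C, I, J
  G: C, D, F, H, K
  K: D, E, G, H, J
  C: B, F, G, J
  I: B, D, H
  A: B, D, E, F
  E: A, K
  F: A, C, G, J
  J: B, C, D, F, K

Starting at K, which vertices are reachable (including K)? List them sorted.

A, B, C, D, E, F, G, H, I, J, K

Start at K.
Its neighbours: D, E, G, H, J.
Then their neighbours: A, B, C, F, I.
Every vertex is now reached.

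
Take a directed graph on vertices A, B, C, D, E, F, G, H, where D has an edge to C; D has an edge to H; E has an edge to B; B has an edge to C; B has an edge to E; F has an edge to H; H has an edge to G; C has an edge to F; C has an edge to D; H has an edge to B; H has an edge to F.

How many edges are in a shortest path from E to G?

Distance 0: E.
Distance 1: B.
Distance 2: C.
Distance 3: D, F.
Distance 4: H.
Distance 5: G — contains G.

5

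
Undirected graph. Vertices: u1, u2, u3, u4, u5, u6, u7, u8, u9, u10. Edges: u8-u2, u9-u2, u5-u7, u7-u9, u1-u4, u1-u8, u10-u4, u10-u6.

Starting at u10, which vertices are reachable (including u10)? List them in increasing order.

Start at u10.
Its neighbours: u4, u6.
Then their neighbours: u1.
Then next layer: u8.
Then next layer: u2.
Then next layer: u9.
Then next layer: u7.
Then next layer: u5.
Nothing further is reachable.

u1, u2, u4, u5, u6, u7, u8, u9, u10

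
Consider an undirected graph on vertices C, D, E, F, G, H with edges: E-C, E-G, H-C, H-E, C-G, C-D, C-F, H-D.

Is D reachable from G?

Yes

Explore from G.
Distance 1: reach C, E.
Distance 2: reach D, F, H.
Found D.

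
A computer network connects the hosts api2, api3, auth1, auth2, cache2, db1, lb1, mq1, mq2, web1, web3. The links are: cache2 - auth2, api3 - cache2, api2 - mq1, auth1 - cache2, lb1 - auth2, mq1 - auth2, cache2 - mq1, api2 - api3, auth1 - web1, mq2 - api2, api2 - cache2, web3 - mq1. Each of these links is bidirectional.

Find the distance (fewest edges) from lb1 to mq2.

Distance 0: lb1.
Distance 1: auth2.
Distance 2: cache2, mq1.
Distance 3: api2, api3, auth1, web3.
Distance 4: mq2, web1 — contains mq2.

4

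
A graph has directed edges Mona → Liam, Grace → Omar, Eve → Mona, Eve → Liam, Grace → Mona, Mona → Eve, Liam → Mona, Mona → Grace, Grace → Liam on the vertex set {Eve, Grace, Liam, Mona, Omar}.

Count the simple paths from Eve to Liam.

3

Eve→Liam
Eve→Mona→Grace→Liam
Eve→Mona→Liam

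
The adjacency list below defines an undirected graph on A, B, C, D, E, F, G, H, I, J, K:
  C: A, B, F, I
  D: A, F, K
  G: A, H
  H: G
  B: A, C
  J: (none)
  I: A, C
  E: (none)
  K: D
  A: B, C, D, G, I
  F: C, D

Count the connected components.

From A: component {A, B, C, D, F, G, H, I, K}.
From E: component {E}.
From J: component {J}.
That's 3 components.

3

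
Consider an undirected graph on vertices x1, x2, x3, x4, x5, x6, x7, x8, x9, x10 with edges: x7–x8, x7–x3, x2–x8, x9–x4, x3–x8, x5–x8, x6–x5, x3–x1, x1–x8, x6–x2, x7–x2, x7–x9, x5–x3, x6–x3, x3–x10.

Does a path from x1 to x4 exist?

Explore from x1.
Distance 1: reach x3, x8.
Distance 2: reach x2, x5, x6, x7, x10.
Distance 3: reach x9.
Distance 4: reach x4.
Found x4.

Yes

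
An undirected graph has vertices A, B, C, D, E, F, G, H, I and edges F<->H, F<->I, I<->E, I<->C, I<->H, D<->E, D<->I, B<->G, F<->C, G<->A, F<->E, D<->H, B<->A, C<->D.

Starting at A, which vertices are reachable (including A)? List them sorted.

Start at A.
Its neighbours: B, G.
Nothing further is reachable.

A, B, G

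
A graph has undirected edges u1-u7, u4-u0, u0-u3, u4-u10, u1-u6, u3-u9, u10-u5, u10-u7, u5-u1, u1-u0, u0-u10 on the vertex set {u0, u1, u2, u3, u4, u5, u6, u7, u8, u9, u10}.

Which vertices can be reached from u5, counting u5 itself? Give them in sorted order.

u0, u1, u3, u4, u5, u6, u7, u9, u10

Start at u5.
Its neighbours: u1, u10.
Then their neighbours: u0, u4, u6, u7.
Then next layer: u3.
Then next layer: u9.
Nothing further is reachable.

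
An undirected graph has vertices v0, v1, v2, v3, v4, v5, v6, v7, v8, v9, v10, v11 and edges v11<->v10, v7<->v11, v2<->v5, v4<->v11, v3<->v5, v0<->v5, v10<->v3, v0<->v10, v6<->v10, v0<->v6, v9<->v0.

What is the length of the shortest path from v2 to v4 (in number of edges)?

5

Distance 0: v2.
Distance 1: v5.
Distance 2: v0, v3.
Distance 3: v6, v9, v10.
Distance 4: v11.
Distance 5: v4, v7 — contains v4.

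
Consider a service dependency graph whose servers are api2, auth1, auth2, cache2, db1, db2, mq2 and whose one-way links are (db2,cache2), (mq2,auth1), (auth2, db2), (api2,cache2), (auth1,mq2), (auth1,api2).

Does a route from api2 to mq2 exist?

Explore from api2.
Distance 1: reach cache2.
The search from api2 is exhausted; no directed path reaches mq2.

No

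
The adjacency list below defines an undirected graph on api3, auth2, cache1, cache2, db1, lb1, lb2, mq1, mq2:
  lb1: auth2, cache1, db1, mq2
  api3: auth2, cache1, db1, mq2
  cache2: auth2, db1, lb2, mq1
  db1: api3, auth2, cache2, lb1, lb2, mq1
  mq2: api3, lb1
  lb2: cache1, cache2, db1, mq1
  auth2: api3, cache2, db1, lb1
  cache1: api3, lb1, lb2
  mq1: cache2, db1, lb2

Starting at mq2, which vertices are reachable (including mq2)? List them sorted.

Start at mq2.
Its neighbours: api3, lb1.
Then their neighbours: auth2, cache1, db1.
Then next layer: cache2, lb2, mq1.
Every vertex is now reached.

api3, auth2, cache1, cache2, db1, lb1, lb2, mq1, mq2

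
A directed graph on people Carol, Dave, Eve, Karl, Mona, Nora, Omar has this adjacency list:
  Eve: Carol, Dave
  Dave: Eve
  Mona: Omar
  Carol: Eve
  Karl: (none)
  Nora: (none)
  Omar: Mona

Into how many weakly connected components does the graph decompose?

From Carol: component {Carol, Dave, Eve}.
From Karl: component {Karl}.
From Mona: component {Mona, Omar}.
From Nora: component {Nora}.
That's 4 components.

4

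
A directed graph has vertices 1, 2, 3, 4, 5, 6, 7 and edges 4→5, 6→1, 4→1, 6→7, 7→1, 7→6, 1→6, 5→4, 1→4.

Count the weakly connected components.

3

From 1: component {1, 4, 5, 6, 7}.
From 2: component {2}.
From 3: component {3}.
That's 3 components.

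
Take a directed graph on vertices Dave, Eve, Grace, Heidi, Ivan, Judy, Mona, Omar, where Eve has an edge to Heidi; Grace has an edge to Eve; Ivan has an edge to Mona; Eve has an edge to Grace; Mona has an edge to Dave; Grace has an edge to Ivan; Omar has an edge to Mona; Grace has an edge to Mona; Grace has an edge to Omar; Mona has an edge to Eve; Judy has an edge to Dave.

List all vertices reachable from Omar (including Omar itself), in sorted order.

Start at Omar.
Its neighbours: Mona.
Then their neighbours: Dave, Eve.
Then next layer: Grace, Heidi.
Then next layer: Ivan.
Nothing further is reachable.

Dave, Eve, Grace, Heidi, Ivan, Mona, Omar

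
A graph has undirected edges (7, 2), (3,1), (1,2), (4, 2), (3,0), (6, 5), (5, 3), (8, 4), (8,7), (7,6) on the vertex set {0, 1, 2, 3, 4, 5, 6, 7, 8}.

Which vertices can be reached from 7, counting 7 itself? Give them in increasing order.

Start at 7.
Its neighbours: 2, 6, 8.
Then their neighbours: 1, 4, 5.
Then next layer: 3.
Then next layer: 0.
Every vertex is now reached.

0, 1, 2, 3, 4, 5, 6, 7, 8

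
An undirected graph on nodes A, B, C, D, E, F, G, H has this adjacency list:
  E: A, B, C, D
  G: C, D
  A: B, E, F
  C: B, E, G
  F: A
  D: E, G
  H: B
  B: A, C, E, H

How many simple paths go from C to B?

5

C–B
C–E–A–B
C–E–B
C–G–D–E–A–B
C–G–D–E–B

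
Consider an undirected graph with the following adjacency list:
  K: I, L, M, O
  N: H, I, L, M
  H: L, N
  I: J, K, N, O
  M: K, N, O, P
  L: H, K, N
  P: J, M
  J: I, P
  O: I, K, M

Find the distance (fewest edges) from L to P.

Distance 0: L.
Distance 1: H, K, N.
Distance 2: I, M, O.
Distance 3: J, P — contains P.

3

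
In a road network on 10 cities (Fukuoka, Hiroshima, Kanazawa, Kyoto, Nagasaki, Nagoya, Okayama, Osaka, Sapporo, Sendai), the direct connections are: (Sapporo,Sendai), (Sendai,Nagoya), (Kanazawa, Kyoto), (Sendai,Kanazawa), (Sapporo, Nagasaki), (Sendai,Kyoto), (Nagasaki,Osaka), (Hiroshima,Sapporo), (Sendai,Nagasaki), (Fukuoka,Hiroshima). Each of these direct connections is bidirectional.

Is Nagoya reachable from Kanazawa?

Explore from Kanazawa.
Distance 1: reach Kyoto, Sendai.
Distance 2: reach Nagasaki, Nagoya, Sapporo.
Found Nagoya.

Yes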